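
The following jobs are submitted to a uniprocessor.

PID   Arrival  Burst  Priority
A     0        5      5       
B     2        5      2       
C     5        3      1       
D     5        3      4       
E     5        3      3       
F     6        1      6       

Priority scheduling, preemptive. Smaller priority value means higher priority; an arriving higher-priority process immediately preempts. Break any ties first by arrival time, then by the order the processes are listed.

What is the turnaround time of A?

Gantt: | A 0-2 | B 2-5 | C 5-8 | B 8-10 | E 10-13 | D 13-16 | A 16-19 | F 19-20 |
Completion: A=19  B=10  C=8  D=16  E=13  F=20
Turnaround (C−A): A=19  B=8  C=3  D=11  E=8  F=14
Turnaround(A) = completion − arrival = 19 − 0 = 19

19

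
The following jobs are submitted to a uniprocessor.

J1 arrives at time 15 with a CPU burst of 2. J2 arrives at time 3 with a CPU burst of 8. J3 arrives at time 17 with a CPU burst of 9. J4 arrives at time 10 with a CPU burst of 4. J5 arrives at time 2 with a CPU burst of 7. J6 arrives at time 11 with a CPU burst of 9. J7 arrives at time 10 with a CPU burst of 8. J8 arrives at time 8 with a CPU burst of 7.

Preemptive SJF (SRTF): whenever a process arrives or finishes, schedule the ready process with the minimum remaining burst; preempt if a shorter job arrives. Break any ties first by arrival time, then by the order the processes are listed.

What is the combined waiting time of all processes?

Gantt: | idle 0-2 | J5 2-9 | J8 9-10 | J4 10-14 | J8 14-15 | J1 15-17 | J8 17-22 | J2 22-30 | J7 30-38 | J6 38-47 | J3 47-56 |
Completion: J1=17  J2=30  J3=56  J4=14  J5=9  J6=47  J7=38  J8=22
Waiting = turnaround − burst: J1=0, J2=19, J3=30, J4=0, J5=0, J6=27, J7=20, J8=7
Total waiting = 0 + 19 + 30 + 0 + 0 + 27 + 20 + 7 = 103

103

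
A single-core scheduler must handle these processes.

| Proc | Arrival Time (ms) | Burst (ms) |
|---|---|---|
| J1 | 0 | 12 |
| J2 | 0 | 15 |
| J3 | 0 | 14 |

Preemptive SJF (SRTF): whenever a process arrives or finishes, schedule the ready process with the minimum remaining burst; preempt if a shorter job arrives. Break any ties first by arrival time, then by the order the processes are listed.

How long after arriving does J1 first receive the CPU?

0

Timeline: | J1 0-12 | J3 12-26 | J2 26-41 |
Completion: J1=12  J2=41  J3=26
Turnaround (C−A): J1=12  J2=41  J3=26
Response(J1) = first start − arrival = 0 − 0 = 0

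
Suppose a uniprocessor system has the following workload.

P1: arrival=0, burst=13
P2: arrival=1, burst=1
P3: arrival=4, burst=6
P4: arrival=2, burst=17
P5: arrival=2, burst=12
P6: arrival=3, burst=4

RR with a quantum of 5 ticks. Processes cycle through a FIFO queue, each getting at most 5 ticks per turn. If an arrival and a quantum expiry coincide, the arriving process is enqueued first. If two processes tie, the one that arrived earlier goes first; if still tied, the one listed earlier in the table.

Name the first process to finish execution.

Timeline: | P1 0-5 | P2 5-6 | P4 6-11 | P5 11-16 | P6 16-20 | P3 20-25 | P1 25-30 | P4 30-35 | P5 35-40 | P3 40-41 | P1 41-44 | P4 44-49 | P5 49-51 | P4 51-53 |
Completion: P1=44  P2=6  P3=41  P4=53  P5=51  P6=20
Finish order: P2 → P6 → P3 → P1 → P5 → P4

P2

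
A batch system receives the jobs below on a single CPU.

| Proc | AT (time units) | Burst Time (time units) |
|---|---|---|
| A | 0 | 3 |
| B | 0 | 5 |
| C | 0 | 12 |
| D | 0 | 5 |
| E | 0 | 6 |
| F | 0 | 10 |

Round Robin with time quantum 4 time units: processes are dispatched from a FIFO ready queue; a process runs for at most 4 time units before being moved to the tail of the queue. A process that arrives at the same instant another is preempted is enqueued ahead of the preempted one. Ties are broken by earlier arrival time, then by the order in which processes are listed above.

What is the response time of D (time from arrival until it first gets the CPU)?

Schedule: | A 0-3 | B 3-7 | C 7-11 | D 11-15 | E 15-19 | F 19-23 | B 23-24 | C 24-28 | D 28-29 | E 29-31 | F 31-35 | C 35-39 | F 39-41 |
Completion: A=3  B=24  C=39  D=29  E=31  F=41
Turnaround (C−A): A=3  B=24  C=39  D=29  E=31  F=41
Response(D) = first start − arrival = 11 − 0 = 11

11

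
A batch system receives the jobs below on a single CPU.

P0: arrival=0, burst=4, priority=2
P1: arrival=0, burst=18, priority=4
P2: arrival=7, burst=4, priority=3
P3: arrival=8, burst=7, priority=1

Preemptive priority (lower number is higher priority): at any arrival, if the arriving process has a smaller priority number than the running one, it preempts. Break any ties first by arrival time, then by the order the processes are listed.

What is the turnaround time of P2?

Schedule: | P0 0-4 | P1 4-7 | P2 7-8 | P3 8-15 | P2 15-18 | P1 18-33 |
Completion: P0=4  P1=33  P2=18  P3=15
Turnaround (C−A): P0=4  P1=33  P2=11  P3=7
Turnaround(P2) = completion − arrival = 18 − 7 = 11

11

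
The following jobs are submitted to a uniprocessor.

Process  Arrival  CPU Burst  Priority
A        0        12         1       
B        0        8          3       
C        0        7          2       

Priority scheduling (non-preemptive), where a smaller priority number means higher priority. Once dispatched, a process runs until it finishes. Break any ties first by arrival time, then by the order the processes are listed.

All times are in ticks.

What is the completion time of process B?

Timeline: | A 0-12 | C 12-19 | B 19-27 |
Completion: A=12  B=27  C=19
Turnaround (C−A): A=12  B=27  C=19

27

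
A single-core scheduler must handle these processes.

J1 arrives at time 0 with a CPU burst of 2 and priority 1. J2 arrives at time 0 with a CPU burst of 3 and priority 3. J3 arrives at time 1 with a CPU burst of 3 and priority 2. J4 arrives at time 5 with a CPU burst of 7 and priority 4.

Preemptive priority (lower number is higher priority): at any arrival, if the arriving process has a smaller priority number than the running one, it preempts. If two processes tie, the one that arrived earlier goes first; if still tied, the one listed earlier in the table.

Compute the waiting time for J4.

3

Timeline: | J1 0-2 | J3 2-5 | J2 5-8 | J4 8-15 |
Completion: J1=2  J2=8  J3=5  J4=15
Turnaround (C−A): J1=2  J2=8  J3=4  J4=10
Waiting(J4) = turnaround − burst = 10 − 7 = 3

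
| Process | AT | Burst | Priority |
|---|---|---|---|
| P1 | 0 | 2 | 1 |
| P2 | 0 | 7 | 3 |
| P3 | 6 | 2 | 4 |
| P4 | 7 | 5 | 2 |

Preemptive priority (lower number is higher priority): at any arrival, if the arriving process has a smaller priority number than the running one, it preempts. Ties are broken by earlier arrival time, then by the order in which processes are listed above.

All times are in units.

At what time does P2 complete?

14

Schedule: | P1 0-2 | P2 2-7 | P4 7-12 | P2 12-14 | P3 14-16 |
Completion: P1=2  P2=14  P3=16  P4=12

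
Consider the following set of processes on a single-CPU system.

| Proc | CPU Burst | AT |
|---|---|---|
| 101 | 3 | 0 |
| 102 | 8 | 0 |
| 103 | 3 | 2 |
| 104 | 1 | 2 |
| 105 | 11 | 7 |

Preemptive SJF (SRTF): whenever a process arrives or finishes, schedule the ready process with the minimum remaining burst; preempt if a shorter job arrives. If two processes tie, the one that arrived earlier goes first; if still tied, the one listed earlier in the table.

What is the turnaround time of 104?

Gantt: | 101 0-3 | 104 3-4 | 103 4-7 | 102 7-15 | 105 15-26 |
Completion: 101=3  102=15  103=7  104=4  105=26
Turnaround (C−A): 101=3  102=15  103=5  104=2  105=19
Turnaround(104) = completion − arrival = 4 − 2 = 2

2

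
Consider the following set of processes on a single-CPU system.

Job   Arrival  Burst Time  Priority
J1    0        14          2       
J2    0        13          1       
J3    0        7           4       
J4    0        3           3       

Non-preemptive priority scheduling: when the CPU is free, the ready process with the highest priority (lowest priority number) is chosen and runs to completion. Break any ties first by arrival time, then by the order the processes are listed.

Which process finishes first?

Schedule: | J2 0-13 | J1 13-27 | J4 27-30 | J3 30-37 |
Completion: J1=27  J2=13  J3=37  J4=30
Finish order: J2 → J1 → J4 → J3

J2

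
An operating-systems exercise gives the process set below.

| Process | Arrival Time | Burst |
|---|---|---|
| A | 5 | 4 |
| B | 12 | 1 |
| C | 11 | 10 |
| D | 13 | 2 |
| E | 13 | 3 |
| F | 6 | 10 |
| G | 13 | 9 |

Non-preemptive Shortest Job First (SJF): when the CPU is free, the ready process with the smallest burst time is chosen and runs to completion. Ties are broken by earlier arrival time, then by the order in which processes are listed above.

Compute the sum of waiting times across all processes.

Timeline: | idle 0-5 | A 5-9 | F 9-19 | B 19-20 | D 20-22 | E 22-25 | G 25-34 | C 34-44 |
Completion: A=9  B=20  C=44  D=22  E=25  F=19  G=34
Turnaround (C−A): A=4  B=8  C=33  D=9  E=12  F=13  G=21
Waiting = turnaround − burst: A=0, B=7, C=23, D=7, E=9, F=3, G=12
Total waiting = 0 + 7 + 23 + 7 + 9 + 3 + 12 = 61

61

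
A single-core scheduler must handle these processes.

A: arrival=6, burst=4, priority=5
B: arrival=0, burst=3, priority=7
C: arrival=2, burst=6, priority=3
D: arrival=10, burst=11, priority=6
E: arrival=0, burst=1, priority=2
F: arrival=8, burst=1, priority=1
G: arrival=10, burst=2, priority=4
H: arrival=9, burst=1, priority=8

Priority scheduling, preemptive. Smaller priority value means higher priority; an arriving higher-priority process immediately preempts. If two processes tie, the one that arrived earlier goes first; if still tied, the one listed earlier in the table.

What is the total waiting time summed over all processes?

54

Gantt: | E 0-1 | B 1-2 | C 2-8 | F 8-9 | A 9-10 | G 10-12 | A 12-15 | D 15-26 | B 26-28 | H 28-29 |
Completion: A=15  B=28  C=8  D=26  E=1  F=9  G=12  H=29
Waiting = turnaround − burst: A=5, B=25, C=0, D=5, E=0, F=0, G=0, H=19
Total waiting = 5 + 25 + 0 + 5 + 0 + 0 + 0 + 19 = 54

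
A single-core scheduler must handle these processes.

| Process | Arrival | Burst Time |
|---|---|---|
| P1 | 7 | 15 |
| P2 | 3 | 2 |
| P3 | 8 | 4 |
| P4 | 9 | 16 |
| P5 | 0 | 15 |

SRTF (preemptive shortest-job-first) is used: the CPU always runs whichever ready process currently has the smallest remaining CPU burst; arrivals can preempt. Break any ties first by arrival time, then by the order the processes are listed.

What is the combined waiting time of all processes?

47

Gantt: | P5 0-3 | P2 3-5 | P5 5-8 | P3 8-12 | P5 12-21 | P1 21-36 | P4 36-52 |
Completion: P1=36  P2=5  P3=12  P4=52  P5=21
Waiting = turnaround − burst: P1=14, P2=0, P3=0, P4=27, P5=6
Total waiting = 14 + 0 + 0 + 27 + 6 = 47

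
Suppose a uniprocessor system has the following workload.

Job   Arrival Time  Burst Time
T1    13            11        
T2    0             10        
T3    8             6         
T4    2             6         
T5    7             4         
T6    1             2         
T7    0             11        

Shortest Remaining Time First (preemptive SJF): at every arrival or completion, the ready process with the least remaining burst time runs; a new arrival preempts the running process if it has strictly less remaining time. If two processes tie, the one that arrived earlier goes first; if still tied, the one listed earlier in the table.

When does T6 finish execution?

3

Schedule: | T2 0-1 | T6 1-3 | T4 3-9 | T5 9-13 | T3 13-19 | T2 19-28 | T7 28-39 | T1 39-50 |
Completion: T1=50  T2=28  T3=19  T4=9  T5=13  T6=3  T7=39
Turnaround (C−A): T1=37  T2=28  T3=11  T4=7  T5=6  T6=2  T7=39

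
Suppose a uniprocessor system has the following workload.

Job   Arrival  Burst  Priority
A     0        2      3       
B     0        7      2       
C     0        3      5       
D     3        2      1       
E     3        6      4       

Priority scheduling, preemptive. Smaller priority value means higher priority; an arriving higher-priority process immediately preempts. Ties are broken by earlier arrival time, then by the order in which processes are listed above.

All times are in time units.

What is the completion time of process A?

Gantt: | B 0-3 | D 3-5 | B 5-9 | A 9-11 | E 11-17 | C 17-20 |
Completion: A=11  B=9  C=20  D=5  E=17

11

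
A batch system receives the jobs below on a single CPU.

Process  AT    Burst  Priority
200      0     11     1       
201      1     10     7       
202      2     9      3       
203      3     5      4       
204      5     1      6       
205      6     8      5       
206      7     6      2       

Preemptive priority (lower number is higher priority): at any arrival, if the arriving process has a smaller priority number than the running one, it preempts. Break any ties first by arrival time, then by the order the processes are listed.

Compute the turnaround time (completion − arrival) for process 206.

10

Timeline: | 200 0-11 | 206 11-17 | 202 17-26 | 203 26-31 | 205 31-39 | 204 39-40 | 201 40-50 |
Completion: 200=11  201=50  202=26  203=31  204=40  205=39  206=17
Turnaround(206) = completion − arrival = 17 − 7 = 10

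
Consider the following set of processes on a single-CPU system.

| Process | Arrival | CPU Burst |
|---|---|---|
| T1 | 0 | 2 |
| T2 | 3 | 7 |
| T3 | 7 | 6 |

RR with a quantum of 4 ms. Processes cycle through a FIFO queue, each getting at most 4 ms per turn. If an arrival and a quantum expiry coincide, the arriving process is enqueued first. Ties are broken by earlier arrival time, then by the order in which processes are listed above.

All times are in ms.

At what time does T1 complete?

Timeline: | T1 0-2 | idle 2-3 | T2 3-7 | T3 7-11 | T2 11-14 | T3 14-16 |
Completion: T1=2  T2=14  T3=16
Turnaround (C−A): T1=2  T2=11  T3=9

2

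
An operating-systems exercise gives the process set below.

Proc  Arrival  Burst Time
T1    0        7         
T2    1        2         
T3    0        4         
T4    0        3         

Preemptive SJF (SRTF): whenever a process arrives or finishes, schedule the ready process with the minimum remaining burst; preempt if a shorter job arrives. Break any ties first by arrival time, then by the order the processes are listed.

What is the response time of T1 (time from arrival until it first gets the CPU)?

9

Timeline: | T4 0-3 | T2 3-5 | T3 5-9 | T1 9-16 |
Completion: T1=16  T2=5  T3=9  T4=3
Turnaround (C−A): T1=16  T2=4  T3=9  T4=3
Response(T1) = first start − arrival = 9 − 0 = 9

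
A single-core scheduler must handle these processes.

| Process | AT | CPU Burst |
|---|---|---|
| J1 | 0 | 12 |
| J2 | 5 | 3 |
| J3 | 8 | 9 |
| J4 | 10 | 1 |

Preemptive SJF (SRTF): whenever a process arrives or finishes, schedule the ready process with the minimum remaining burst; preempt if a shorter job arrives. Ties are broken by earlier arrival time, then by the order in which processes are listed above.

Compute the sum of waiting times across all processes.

12

Gantt: | J1 0-5 | J2 5-8 | J1 8-10 | J4 10-11 | J1 11-16 | J3 16-25 |
Completion: J1=16  J2=8  J3=25  J4=11
Turnaround (C−A): J1=16  J2=3  J3=17  J4=1
Waiting = turnaround − burst: J1=4, J2=0, J3=8, J4=0
Total waiting = 4 + 0 + 8 + 0 = 12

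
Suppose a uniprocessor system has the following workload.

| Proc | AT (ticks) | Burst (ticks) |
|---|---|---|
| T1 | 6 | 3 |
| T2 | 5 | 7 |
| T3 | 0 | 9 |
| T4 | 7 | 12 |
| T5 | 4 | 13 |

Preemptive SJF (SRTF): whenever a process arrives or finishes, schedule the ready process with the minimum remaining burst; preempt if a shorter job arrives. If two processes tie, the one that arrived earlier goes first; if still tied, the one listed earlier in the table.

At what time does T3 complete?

Schedule: | T3 0-9 | T1 9-12 | T2 12-19 | T4 19-31 | T5 31-44 |
Completion: T1=12  T2=19  T3=9  T4=31  T5=44

9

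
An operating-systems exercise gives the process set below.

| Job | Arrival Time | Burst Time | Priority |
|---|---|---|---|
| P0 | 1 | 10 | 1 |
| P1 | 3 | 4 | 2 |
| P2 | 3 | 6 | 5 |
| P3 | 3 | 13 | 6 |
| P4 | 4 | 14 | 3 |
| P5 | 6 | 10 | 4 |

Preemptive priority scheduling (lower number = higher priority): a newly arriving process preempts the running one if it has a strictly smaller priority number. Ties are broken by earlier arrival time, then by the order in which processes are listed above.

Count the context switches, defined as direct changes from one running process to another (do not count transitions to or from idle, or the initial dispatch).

5

Gantt: | idle 0-1 | P0 1-11 | P1 11-15 | P4 15-29 | P5 29-39 | P2 39-45 | P3 45-58 |
Completion: P0=11  P1=15  P2=45  P3=58  P4=29  P5=39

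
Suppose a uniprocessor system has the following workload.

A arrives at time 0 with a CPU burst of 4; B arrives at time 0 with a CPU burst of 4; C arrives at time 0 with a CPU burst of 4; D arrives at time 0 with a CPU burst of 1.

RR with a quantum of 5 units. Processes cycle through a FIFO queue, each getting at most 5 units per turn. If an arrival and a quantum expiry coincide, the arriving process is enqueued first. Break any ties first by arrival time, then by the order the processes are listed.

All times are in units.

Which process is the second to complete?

B

Schedule: | A 0-4 | B 4-8 | C 8-12 | D 12-13 |
Completion: A=4  B=8  C=12  D=13
Turnaround (C−A): A=4  B=8  C=12  D=13
Finish order: A → B → C → D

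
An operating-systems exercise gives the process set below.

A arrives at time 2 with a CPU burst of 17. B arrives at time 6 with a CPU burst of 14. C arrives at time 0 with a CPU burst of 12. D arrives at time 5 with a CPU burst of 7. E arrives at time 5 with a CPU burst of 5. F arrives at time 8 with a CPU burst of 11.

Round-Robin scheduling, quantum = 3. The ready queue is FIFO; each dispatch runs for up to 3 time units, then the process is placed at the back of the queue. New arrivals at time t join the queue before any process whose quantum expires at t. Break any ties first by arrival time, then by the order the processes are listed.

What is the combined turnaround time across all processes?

Gantt: | C 0-3 | A 3-6 | C 6-9 | D 9-12 | E 12-15 | B 15-18 | A 18-21 | F 21-24 | C 24-27 | D 27-30 | E 30-32 | B 32-35 | A 35-38 | F 38-41 | C 41-44 | D 44-45 | B 45-48 | A 48-51 | F 51-54 | B 54-57 | A 57-60 | F 60-62 | B 62-64 | A 64-66 |
Completion: A=66  B=64  C=44  D=45  E=32  F=62
Turnaround (C−A): A=64  B=58  C=44  D=40  E=27  F=54
Turnaround = completion − arrival: A=64, B=58, C=44, D=40, E=27, F=54
Total turnaround = 64 + 58 + 44 + 40 + 27 + 54 = 287

287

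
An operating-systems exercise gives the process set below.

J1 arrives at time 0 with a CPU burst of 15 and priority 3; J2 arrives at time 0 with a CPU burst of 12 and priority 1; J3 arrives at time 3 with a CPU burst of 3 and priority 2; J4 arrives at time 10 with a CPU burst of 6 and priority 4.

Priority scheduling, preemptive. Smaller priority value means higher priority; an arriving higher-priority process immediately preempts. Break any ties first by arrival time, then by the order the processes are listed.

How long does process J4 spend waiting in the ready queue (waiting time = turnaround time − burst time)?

Timeline: | J2 0-12 | J3 12-15 | J1 15-30 | J4 30-36 |
Completion: J1=30  J2=12  J3=15  J4=36
Waiting(J4) = turnaround − burst = 26 − 6 = 20

20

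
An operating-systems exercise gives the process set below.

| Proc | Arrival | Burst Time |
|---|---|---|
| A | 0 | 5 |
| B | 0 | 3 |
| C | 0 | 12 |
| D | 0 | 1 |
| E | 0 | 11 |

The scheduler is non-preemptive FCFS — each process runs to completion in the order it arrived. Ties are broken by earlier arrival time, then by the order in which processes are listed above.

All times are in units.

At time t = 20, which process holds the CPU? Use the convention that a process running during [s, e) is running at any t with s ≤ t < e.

Gantt: | A 0-5 | B 5-8 | C 8-20 | D 20-21 | E 21-32 |
Completion: A=5  B=8  C=20  D=21  E=32

D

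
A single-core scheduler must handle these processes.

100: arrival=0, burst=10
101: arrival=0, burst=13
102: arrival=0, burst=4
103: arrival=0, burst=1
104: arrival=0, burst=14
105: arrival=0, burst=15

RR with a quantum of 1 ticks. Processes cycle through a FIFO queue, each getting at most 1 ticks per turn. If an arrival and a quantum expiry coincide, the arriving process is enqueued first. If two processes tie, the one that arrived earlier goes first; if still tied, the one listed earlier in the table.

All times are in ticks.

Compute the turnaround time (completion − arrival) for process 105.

Schedule: | 100 0-1 | 101 1-2 | 102 2-3 | 103 3-4 | 104 4-5 | 105 5-6 | 100 6-7 | 101 7-8 | 102 8-9 | 104 9-10 | 105 10-11 | 100 11-12 | 101 12-13 | 102 13-14 | 104 14-15 | 105 15-16 | 100 16-17 | 101 17-18 | 102 18-19 | 104 19-20 | 105 20-21 | 100 21-22 | 101 22-23 | 104 23-24 | 105 24-25 | 100 25-26 | 101 26-27 | 104 27-28 | 105 28-29 | 100 29-30 | 101 30-31 | 104 31-32 | 105 32-33 | 100 33-34 | 101 34-35 | 104 35-36 | 105 36-37 | 100 37-38 | 101 38-39 | 104 39-40 | 105 40-41 | 100 41-42 | 101 42-43 | 104 43-44 | 105 44-45 | 101 45-46 | 104 46-47 | 105 47-48 | 101 48-49 | 104 49-50 | 105 50-51 | 101 51-52 | 104 52-53 | 105 53-54 | 104 54-55 | 105 55-57 |
Completion: 100=42  101=52  102=19  103=4  104=55  105=57
Turnaround(105) = completion − arrival = 57 − 0 = 57

57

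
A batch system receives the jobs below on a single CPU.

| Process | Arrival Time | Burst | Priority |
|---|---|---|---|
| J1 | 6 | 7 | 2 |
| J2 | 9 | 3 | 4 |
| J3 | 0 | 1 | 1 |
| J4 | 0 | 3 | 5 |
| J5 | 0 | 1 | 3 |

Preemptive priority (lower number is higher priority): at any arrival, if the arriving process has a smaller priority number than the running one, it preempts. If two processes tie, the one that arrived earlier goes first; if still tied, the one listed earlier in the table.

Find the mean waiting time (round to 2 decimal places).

1.40

Gantt: | J3 0-1 | J5 1-2 | J4 2-5 | idle 5-6 | J1 6-13 | J2 13-16 |
Completion: J1=13  J2=16  J3=1  J4=5  J5=2
Turnaround (C−A): J1=7  J2=7  J3=1  J4=5  J5=2
Waiting times: J1=0, J2=4, J3=0, J4=2, J5=1
Average waiting = (0+4+0+2+1) / 5 = 7/5 = 1.40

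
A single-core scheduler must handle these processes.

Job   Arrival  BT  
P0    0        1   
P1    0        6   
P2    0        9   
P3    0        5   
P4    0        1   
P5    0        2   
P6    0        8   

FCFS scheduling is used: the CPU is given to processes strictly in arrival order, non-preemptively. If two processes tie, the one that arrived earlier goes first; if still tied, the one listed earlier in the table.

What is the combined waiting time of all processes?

91

Timeline: | P0 0-1 | P1 1-7 | P2 7-16 | P3 16-21 | P4 21-22 | P5 22-24 | P6 24-32 |
Completion: P0=1  P1=7  P2=16  P3=21  P4=22  P5=24  P6=32
Turnaround (C−A): P0=1  P1=7  P2=16  P3=21  P4=22  P5=24  P6=32
Waiting = turnaround − burst: P0=0, P1=1, P2=7, P3=16, P4=21, P5=22, P6=24
Total waiting = 0 + 1 + 7 + 16 + 21 + 22 + 24 = 91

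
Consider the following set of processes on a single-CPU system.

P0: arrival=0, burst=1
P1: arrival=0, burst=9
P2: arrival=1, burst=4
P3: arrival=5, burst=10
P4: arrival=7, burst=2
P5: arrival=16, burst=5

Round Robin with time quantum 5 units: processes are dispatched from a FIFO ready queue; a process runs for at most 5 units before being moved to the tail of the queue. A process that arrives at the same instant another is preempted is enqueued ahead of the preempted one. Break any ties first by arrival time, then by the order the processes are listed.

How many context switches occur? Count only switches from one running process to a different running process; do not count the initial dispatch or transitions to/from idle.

Gantt: | P0 0-1 | P1 1-6 | P2 6-10 | P3 10-15 | P1 15-19 | P4 19-21 | P3 21-26 | P5 26-31 |
Completion: P0=1  P1=19  P2=10  P3=26  P4=21  P5=31
Turnaround (C−A): P0=1  P1=19  P2=9  P3=21  P4=14  P5=15

7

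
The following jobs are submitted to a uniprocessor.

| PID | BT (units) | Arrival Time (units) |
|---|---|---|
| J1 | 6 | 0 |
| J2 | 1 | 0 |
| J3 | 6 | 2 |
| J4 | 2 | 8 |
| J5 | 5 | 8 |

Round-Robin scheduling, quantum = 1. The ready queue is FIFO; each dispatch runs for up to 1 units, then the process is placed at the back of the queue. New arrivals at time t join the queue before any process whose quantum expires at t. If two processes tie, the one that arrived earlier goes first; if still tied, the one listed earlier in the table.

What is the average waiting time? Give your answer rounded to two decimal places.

Timeline: | J1 0-1 | J2 1-2 | J1 2-3 | J3 3-4 | J1 4-5 | J3 5-6 | J1 6-7 | J3 7-8 | J1 8-9 | J4 9-10 | J5 10-11 | J3 11-12 | J1 12-13 | J4 13-14 | J5 14-15 | J3 15-16 | J5 16-17 | J3 17-18 | J5 18-20 |
Completion: J1=13  J2=2  J3=18  J4=14  J5=20
Turnaround (C−A): J1=13  J2=2  J3=16  J4=6  J5=12
Waiting times: J1=7, J2=1, J3=10, J4=4, J5=7
Average waiting = (7+1+10+4+7) / 5 = 29/5 = 5.80

5.80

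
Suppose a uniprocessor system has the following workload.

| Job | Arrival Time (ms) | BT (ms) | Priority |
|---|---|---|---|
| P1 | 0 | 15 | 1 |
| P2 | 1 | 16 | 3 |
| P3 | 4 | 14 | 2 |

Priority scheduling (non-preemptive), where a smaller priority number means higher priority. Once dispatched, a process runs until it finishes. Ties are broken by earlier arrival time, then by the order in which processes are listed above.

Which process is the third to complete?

P2

Schedule: | P1 0-15 | P3 15-29 | P2 29-45 |
Completion: P1=15  P2=45  P3=29
Turnaround (C−A): P1=15  P2=44  P3=25
Finish order: P1 → P3 → P2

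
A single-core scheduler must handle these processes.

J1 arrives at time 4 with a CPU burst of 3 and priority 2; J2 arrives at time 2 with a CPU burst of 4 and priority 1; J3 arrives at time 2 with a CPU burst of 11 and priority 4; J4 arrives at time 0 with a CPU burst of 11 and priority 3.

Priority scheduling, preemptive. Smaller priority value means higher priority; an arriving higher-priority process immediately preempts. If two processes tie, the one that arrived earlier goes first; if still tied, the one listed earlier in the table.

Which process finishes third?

J4

Gantt: | J4 0-2 | J2 2-6 | J1 6-9 | J4 9-18 | J3 18-29 |
Completion: J1=9  J2=6  J3=29  J4=18
Turnaround (C−A): J1=5  J2=4  J3=27  J4=18
Finish order: J2 → J1 → J4 → J3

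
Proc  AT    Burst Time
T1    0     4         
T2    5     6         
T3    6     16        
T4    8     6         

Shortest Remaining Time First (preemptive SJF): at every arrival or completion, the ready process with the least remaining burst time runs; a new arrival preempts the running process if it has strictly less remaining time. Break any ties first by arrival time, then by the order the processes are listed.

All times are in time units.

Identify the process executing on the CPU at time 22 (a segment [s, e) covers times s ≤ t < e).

T3

Schedule: | T1 0-4 | idle 4-5 | T2 5-11 | T4 11-17 | T3 17-33 |
Completion: T1=4  T2=11  T3=33  T4=17
Turnaround (C−A): T1=4  T2=6  T3=27  T4=9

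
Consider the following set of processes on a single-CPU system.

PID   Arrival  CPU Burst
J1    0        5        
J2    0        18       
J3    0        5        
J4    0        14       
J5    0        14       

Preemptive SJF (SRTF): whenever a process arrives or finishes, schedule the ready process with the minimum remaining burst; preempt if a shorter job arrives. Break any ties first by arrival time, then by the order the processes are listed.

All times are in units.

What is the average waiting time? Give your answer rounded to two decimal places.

15.40

Schedule: | J1 0-5 | J3 5-10 | J4 10-24 | J5 24-38 | J2 38-56 |
Completion: J1=5  J2=56  J3=10  J4=24  J5=38
Turnaround (C−A): J1=5  J2=56  J3=10  J4=24  J5=38
Waiting times: J1=0, J2=38, J3=5, J4=10, J5=24
Average waiting = (0+38+5+10+24) / 5 = 77/5 = 15.40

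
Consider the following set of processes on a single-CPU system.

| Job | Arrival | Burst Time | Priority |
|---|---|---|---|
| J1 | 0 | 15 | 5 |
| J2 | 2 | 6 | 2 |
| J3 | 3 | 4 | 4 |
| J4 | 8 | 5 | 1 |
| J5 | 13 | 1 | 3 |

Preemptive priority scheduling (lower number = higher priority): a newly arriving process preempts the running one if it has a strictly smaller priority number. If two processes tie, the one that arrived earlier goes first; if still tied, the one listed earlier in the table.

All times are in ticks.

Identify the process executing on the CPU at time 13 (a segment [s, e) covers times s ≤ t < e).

J5

Schedule: | J1 0-2 | J2 2-8 | J4 8-13 | J5 13-14 | J3 14-18 | J1 18-31 |
Completion: J1=31  J2=8  J3=18  J4=13  J5=14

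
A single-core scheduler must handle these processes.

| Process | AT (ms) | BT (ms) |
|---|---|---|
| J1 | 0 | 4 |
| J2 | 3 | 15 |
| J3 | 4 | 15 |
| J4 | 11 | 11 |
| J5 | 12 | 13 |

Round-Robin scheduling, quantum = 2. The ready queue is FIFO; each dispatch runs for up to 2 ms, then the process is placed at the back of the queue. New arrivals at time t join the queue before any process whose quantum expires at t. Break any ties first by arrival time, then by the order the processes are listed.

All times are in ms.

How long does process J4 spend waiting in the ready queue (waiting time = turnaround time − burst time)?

32

Schedule: | J1 0-4 | J2 4-6 | J3 6-8 | J2 8-10 | J3 10-12 | J2 12-14 | J4 14-16 | J5 16-18 | J3 18-20 | J2 20-22 | J4 22-24 | J5 24-26 | J3 26-28 | J2 28-30 | J4 30-32 | J5 32-34 | J3 34-36 | J2 36-38 | J4 38-40 | J5 40-42 | J3 42-44 | J2 44-46 | J4 46-48 | J5 48-50 | J3 50-52 | J2 52-53 | J4 53-54 | J5 54-56 | J3 56-57 | J5 57-58 |
Completion: J1=4  J2=53  J3=57  J4=54  J5=58
Waiting(J4) = turnaround − burst = 43 − 11 = 32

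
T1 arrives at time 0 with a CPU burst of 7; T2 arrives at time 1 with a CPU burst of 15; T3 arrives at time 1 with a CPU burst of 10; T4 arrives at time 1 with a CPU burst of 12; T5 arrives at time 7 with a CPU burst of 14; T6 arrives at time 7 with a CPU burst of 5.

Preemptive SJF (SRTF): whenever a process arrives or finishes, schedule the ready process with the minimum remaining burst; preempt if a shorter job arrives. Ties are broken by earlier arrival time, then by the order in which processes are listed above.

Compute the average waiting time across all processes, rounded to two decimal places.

Timeline: | T1 0-7 | T6 7-12 | T3 12-22 | T4 22-34 | T5 34-48 | T2 48-63 |
Completion: T1=7  T2=63  T3=22  T4=34  T5=48  T6=12
Waiting times: T1=0, T2=47, T3=11, T4=21, T5=27, T6=0
Average waiting = (0+47+11+21+27+0) / 6 = 106/6 = 17.67

17.67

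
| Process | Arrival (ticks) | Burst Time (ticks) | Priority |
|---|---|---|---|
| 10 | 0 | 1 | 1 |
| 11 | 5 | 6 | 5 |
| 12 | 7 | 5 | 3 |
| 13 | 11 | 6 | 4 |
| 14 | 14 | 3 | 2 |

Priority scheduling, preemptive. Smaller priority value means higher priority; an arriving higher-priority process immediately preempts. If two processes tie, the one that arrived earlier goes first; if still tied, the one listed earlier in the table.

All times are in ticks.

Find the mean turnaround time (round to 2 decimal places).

7.80

Schedule: | 10 0-1 | idle 1-5 | 11 5-7 | 12 7-12 | 13 12-14 | 14 14-17 | 13 17-21 | 11 21-25 |
Completion: 10=1  11=25  12=12  13=21  14=17
Turnaround times: 10=1, 11=20, 12=5, 13=10, 14=3
Average turnaround = (1+20+5+10+3) / 5 = 39/5 = 7.80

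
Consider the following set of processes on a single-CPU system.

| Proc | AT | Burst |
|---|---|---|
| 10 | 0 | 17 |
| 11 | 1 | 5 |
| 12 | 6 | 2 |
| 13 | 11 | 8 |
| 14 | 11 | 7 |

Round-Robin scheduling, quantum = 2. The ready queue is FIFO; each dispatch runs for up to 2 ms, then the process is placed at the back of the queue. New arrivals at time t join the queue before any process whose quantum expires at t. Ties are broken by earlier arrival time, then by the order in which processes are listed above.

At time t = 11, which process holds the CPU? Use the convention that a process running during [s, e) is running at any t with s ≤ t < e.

Gantt: | 10 0-2 | 11 2-4 | 10 4-6 | 11 6-8 | 12 8-10 | 10 10-12 | 11 12-13 | 13 13-15 | 14 15-17 | 10 17-19 | 13 19-21 | 14 21-23 | 10 23-25 | 13 25-27 | 14 27-29 | 10 29-31 | 13 31-33 | 14 33-34 | 10 34-39 |
Completion: 10=39  11=13  12=10  13=33  14=34
Turnaround (C−A): 10=39  11=12  12=4  13=22  14=23

10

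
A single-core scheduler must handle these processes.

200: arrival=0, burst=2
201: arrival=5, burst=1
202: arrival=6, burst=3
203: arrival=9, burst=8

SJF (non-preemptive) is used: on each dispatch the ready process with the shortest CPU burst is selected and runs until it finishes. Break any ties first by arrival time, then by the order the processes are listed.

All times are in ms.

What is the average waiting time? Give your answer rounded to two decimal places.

0.00

Schedule: | 200 0-2 | idle 2-5 | 201 5-6 | 202 6-9 | 203 9-17 |
Completion: 200=2  201=6  202=9  203=17
Waiting times: 200=0, 201=0, 202=0, 203=0
Average waiting = (0+0+0+0) / 4 = 0/4 = 0.00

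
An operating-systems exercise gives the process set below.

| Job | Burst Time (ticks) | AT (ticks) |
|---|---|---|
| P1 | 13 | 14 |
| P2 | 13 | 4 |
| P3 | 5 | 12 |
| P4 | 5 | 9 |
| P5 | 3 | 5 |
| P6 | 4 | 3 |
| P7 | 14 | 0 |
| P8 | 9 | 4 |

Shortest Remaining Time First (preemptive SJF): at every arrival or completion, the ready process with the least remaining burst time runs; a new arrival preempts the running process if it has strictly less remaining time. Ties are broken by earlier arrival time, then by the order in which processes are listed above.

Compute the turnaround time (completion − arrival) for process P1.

Gantt: | P7 0-3 | P6 3-7 | P5 7-10 | P4 10-15 | P3 15-20 | P8 20-29 | P7 29-40 | P2 40-53 | P1 53-66 |
Completion: P1=66  P2=53  P3=20  P4=15  P5=10  P6=7  P7=40  P8=29
Turnaround(P1) = completion − arrival = 66 − 14 = 52

52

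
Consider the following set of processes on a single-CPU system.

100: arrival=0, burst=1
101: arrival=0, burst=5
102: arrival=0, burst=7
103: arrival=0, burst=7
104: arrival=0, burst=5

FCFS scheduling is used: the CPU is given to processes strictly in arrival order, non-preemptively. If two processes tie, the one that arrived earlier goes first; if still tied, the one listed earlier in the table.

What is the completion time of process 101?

Schedule: | 100 0-1 | 101 1-6 | 102 6-13 | 103 13-20 | 104 20-25 |
Completion: 100=1  101=6  102=13  103=20  104=25

6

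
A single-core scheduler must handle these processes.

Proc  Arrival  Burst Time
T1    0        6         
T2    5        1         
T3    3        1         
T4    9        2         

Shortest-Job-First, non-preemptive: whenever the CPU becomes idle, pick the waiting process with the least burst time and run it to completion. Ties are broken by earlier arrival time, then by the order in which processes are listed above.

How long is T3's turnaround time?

4

Schedule: | T1 0-6 | T3 6-7 | T2 7-8 | idle 8-9 | T4 9-11 |
Completion: T1=6  T2=8  T3=7  T4=11
Turnaround(T3) = completion − arrival = 7 − 3 = 4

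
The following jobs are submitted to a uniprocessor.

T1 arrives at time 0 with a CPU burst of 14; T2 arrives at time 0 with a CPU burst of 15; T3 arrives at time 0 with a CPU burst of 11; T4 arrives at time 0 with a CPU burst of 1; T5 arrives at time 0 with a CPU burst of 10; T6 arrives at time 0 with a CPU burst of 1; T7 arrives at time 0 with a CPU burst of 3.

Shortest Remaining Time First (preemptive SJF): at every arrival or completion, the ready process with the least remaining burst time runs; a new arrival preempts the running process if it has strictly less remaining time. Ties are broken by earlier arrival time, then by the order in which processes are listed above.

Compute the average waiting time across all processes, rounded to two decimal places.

12.71

Schedule: | T4 0-1 | T6 1-2 | T7 2-5 | T5 5-15 | T3 15-26 | T1 26-40 | T2 40-55 |
Completion: T1=40  T2=55  T3=26  T4=1  T5=15  T6=2  T7=5
Turnaround (C−A): T1=40  T2=55  T3=26  T4=1  T5=15  T6=2  T7=5
Waiting times: T1=26, T2=40, T3=15, T4=0, T5=5, T6=1, T7=2
Average waiting = (26+40+15+0+5+1+2) / 7 = 89/7 = 12.71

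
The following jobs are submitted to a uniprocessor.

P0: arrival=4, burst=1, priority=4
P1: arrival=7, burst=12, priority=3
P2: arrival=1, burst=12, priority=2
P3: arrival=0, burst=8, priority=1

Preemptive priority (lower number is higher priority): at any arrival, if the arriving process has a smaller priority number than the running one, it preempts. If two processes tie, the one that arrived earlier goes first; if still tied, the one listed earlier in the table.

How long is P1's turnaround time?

Gantt: | P3 0-8 | P2 8-20 | P1 20-32 | P0 32-33 |
Completion: P0=33  P1=32  P2=20  P3=8
Turnaround (C−A): P0=29  P1=25  P2=19  P3=8
Turnaround(P1) = completion − arrival = 32 − 7 = 25

25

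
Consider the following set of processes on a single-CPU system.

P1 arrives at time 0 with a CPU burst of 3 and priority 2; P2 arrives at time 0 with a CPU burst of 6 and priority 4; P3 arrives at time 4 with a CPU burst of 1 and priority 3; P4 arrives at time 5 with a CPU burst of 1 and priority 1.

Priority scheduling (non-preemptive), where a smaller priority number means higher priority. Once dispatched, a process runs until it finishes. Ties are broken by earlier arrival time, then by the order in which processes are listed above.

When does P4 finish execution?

10

Gantt: | P1 0-3 | P2 3-9 | P4 9-10 | P3 10-11 |
Completion: P1=3  P2=9  P3=11  P4=10
Turnaround (C−A): P1=3  P2=9  P3=7  P4=5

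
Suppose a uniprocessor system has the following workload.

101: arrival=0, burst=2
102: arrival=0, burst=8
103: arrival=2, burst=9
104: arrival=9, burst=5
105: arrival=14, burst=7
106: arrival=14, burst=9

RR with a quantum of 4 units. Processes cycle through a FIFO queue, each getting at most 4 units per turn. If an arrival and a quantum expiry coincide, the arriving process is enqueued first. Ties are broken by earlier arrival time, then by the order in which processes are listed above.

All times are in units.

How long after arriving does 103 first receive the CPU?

Timeline: | 101 0-2 | 102 2-6 | 103 6-10 | 102 10-14 | 104 14-18 | 103 18-22 | 105 22-26 | 106 26-30 | 104 30-31 | 103 31-32 | 105 32-35 | 106 35-40 |
Completion: 101=2  102=14  103=32  104=31  105=35  106=40
Response(103) = first start − arrival = 6 − 2 = 4

4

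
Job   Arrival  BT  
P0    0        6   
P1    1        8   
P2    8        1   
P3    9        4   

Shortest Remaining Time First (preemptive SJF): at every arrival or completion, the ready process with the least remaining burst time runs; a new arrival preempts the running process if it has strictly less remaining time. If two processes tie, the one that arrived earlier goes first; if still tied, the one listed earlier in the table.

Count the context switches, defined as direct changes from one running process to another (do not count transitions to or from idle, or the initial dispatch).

Gantt: | P0 0-6 | P1 6-8 | P2 8-9 | P3 9-13 | P1 13-19 |
Completion: P0=6  P1=19  P2=9  P3=13
Turnaround (C−A): P0=6  P1=18  P2=1  P3=4

4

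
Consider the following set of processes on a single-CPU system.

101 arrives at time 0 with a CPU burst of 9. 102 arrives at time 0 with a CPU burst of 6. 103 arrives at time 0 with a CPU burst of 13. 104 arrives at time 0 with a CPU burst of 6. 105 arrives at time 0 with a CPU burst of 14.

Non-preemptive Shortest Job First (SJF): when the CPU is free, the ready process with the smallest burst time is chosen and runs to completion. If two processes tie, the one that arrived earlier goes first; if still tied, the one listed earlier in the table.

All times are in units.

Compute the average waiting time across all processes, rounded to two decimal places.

14.60

Schedule: | 102 0-6 | 104 6-12 | 101 12-21 | 103 21-34 | 105 34-48 |
Completion: 101=21  102=6  103=34  104=12  105=48
Turnaround (C−A): 101=21  102=6  103=34  104=12  105=48
Waiting times: 101=12, 102=0, 103=21, 104=6, 105=34
Average waiting = (12+0+21+6+34) / 5 = 73/5 = 14.60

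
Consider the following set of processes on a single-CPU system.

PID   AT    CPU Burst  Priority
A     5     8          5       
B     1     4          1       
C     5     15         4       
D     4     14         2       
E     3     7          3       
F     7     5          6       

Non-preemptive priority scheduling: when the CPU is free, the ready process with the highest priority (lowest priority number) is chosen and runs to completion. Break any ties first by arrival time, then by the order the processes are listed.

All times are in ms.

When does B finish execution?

Gantt: | idle 0-1 | B 1-5 | D 5-19 | E 19-26 | C 26-41 | A 41-49 | F 49-54 |
Completion: A=49  B=5  C=41  D=19  E=26  F=54
Turnaround (C−A): A=44  B=4  C=36  D=15  E=23  F=47

5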